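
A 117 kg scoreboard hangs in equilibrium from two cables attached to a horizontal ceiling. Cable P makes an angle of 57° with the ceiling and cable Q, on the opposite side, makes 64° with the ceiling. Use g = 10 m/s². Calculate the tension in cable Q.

T_Q ≈ 743 N

Weight W = 117 × 10 = 1170 N acts straight down.
Horizontal: T_P cos 57° = T_Q cos 64°  →  T_P = 0.8049 T_Q.
Vertical: T_P sin 57° + T_Q sin 64° = 1170.
Substituting the horizontal relation into the vertical equation gives 1.574 T_Q = 1170, so T_Q = 743.4 N.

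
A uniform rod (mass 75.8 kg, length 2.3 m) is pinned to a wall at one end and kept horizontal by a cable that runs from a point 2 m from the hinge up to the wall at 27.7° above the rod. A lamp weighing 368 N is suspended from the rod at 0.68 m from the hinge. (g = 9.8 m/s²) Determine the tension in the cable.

Take torques about the hinge: T sin 27.7° · 2 = 75.8×9.8×1.15 + 368×0.68 = 1104.5 N·m.
So T = 1104.5 / (0.4648 × 2) = 1188 N.

T ≈ 1190 N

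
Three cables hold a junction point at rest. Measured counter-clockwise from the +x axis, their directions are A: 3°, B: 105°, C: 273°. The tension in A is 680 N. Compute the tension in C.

Resolve: ΣF_x = 680 cos 3° + T_B cos 105° + T_C cos 273° = 0.
        ΣF_y = 680 sin 3° + T_B sin 105° + T_C sin 273° = 0.
The known terms sum to (679.1, 35.59) N, so -0.2588 T_B + 0.0523 T_C = -679.1 and 0.9659 T_B − 0.9986 T_C = -35.59.
Solving simultaneously: T_B = 3271 N, T_C = 3199 N.

T_C ≈ 3200 N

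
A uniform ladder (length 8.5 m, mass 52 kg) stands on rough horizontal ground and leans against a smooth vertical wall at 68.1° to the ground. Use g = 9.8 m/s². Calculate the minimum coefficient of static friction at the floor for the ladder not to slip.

ΣF_y = 0: N_floor = 52×9.8 = 509.6 N.
Torques about the foot: N_wall · 8.5 sin 68.1° = 52×9.8×4.25 cos 68.1° → N_wall = 102.43 N.
ΣF_x = 0: f_floor = N_wall = 102.43 N.
μ_min = f_floor / N_floor = 102.43 / 509.6 = 0.201.

μ_min ≈ 0.201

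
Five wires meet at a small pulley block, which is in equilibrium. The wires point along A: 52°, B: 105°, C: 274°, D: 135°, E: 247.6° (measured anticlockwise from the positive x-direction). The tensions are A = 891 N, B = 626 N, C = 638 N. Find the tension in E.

T_E ≈ 844 N

Resolve: ΣF_x = 891 cos 52° + 626 cos 105° + 638 cos 274° + T_D cos 135° + T_E cos 247.6° = 0.
        ΣF_y = 891 sin 52° + 626 sin 105° + 638 sin 274° + T_D sin 135° + T_E sin 247.6° = 0.
The known terms sum to (431, 670.3) N, so -0.7071 T_D − 0.3811 T_E = -431 and 0.7071 T_D − 0.9245 T_E = -670.3.
Solving simultaneously: T_D = 155 N, T_E = 843.6 N.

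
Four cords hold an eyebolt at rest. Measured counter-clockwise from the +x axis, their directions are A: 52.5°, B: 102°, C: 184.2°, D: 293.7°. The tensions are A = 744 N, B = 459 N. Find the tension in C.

T_C ≈ 790 N

Resolve: ΣF_x = 744 cos 52.5° + 459 cos 102° + T_C cos 184.2° + T_D cos 293.7° = 0.
        ΣF_y = 744 sin 52.5° + 459 sin 102° + T_C sin 184.2° + T_D sin 293.7° = 0.
The known terms sum to (357.5, 1039) N, so -0.9973 T_C + 0.4019 T_D = -357.5 and -0.0732 T_C − 0.9157 T_D = -1039.
Solving simultaneously: T_C = 790.4 N, T_D = 1072 N.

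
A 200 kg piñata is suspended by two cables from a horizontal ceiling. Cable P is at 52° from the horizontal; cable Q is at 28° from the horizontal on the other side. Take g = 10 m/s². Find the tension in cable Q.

Weight W = 200 × 10 = 2000 N acts straight down.
Horizontal: T_P cos 52° = T_Q cos 28°  →  T_P = 1.434 T_Q.
Vertical: T_P sin 52° + T_Q sin 28° = 2000.
Substituting the horizontal relation into the vertical equation gives 1.6 T_Q = 2000, so T_Q = 1250 N.

T_Q ≈ 1250 N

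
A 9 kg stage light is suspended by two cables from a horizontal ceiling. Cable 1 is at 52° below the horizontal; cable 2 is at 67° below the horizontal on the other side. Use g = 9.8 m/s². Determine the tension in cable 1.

Weight W = 9 × 9.8 = 88.2 N acts straight down.
Horizontal: T_1 cos 52° = T_2 cos 67°  →  T_2 = 1.576 T_1.
Vertical: T_1 sin 52° + T_2 sin 67° = 88.2.
Substituting the horizontal relation into the vertical equation gives 2.238 T_1 = 88.2, so T_1 = 39.4 N.

T_1 ≈ 39.4 N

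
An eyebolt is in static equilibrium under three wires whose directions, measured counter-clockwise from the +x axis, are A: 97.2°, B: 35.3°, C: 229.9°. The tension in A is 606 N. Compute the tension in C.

Resolve: ΣF_x = 606 cos 97.2° + T_B cos 35.3° + T_C cos 229.9° = 0.
        ΣF_y = 606 sin 97.2° + T_B sin 35.3° + T_C sin 229.9° = 0.
The known terms sum to (-75.95, 601.2) N, so 0.8161 T_B − 0.6441 T_C = 75.95 and 0.5779 T_B − 0.7649 T_C = -601.2.
Solving simultaneously: T_B = 1767 N, T_C = 2121 N.

T_C ≈ 2120 N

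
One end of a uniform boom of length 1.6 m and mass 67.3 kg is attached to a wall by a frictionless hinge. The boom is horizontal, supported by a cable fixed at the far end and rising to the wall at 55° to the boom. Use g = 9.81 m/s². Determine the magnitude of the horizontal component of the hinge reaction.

H_x ≈ 231 N

Take torques about the hinge: T sin 55° · 1.6 = 67.3×9.81×0.8 = 528.17 N·m.
So T = 528.17 / (0.8192 × 1.6) = 402.99 N.
ΣF_x = 0: H_x = T cos 55° = 231.14 N.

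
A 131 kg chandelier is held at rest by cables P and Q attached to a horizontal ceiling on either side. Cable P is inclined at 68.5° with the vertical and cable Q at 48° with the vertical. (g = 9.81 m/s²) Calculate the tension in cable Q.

T_Q ≈ 1340 N

Angles from the horizontal: cable P is 90° − 68.5° = 21.5°, cable Q is 90° − 48° = 42°.
Weight W = 131 × 9.81 = 1285 N acts straight down.
Horizontal: T_P cos 21.5° = T_Q cos 42°  →  T_P = 0.7987 T_Q.
Vertical: T_P sin 21.5° + T_Q sin 42° = 1285.
Substituting the horizontal relation into the vertical equation gives 0.9619 T_Q = 1285, so T_Q = 1336 N.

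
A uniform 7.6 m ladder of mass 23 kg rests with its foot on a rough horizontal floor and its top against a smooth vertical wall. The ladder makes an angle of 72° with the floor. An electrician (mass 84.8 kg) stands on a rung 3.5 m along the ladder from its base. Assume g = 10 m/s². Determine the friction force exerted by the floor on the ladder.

Torques about the foot: N_wall · 7.6 sin 72° = 23×10×3.8 cos 72° + 84.8×10×3.5 cos 72° → N_wall = 164.26 N.
ΣF_x = 0: f_floor = N_wall = 164.26 N.

f ≈ 164 N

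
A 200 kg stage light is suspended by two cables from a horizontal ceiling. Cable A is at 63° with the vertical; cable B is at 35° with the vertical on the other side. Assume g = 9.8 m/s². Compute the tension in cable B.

T_B ≈ 1760 N

Angles from the horizontal: cable A is 90° − 63° = 27°, cable B is 90° − 35° = 55°.
Weight W = 200 × 9.8 = 1960 N acts straight down.
Horizontal: T_A cos 27° = T_B cos 55°  →  T_A = 0.6437 T_B.
Vertical: T_A sin 27° + T_B sin 55° = 1960.
Substituting the horizontal relation into the vertical equation gives 1.111 T_B = 1960, so T_B = 1764 N.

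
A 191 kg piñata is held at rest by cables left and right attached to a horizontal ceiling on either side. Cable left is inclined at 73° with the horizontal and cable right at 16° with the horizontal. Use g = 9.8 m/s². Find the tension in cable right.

T_right ≈ 547 N

Weight W = 191 × 9.8 = 1872 N acts straight down.
Horizontal: T_left cos 73° = T_right cos 16°  →  T_left = 3.288 T_right.
Vertical: T_left sin 73° + T_right sin 16° = 1872.
Substituting the horizontal relation into the vertical equation gives 3.42 T_right = 1872, so T_right = 547.3 N.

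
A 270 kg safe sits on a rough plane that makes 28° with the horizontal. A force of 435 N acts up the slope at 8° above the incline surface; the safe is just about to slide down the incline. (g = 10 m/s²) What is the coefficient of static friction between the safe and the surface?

μ ≈ 0.360

On the verge of sliding down the incline, friction is at its maximum μN and acts up the slope.
Perpendicular to incline: N = W cos 28° − P sin 8° = 2384 − 60.54 = 2323 N.
Along incline: P cos 8° + μN = W sin 28° → μ = (W sin 28° − P cos 8°) / N = 0.3602.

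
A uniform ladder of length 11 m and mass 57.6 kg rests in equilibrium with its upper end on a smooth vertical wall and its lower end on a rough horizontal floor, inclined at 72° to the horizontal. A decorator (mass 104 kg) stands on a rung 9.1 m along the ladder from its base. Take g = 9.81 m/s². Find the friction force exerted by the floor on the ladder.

Torques about the foot: N_wall · 11 sin 72° = 57.6×9.81×5.5 cos 72° + 104×9.81×9.1 cos 72° → N_wall = 366.04 N.
ΣF_x = 0: f_floor = N_wall = 366.04 N.

f ≈ 366 N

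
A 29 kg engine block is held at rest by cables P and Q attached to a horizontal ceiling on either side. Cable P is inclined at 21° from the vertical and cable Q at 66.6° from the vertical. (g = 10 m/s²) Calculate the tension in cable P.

Angles from the horizontal: cable P is 90° − 21° = 69°, cable Q is 90° − 66.6° = 23.4°.
Weight W = 29 × 10 = 290 N acts straight down.
Horizontal: T_P cos 69° = T_Q cos 23.4°  →  T_Q = 0.3905 T_P.
Vertical: T_P sin 69° + T_Q sin 23.4° = 290.
Substituting the horizontal relation into the vertical equation gives 1.089 T_P = 290, so T_P = 266.4 N.

T_P ≈ 266 N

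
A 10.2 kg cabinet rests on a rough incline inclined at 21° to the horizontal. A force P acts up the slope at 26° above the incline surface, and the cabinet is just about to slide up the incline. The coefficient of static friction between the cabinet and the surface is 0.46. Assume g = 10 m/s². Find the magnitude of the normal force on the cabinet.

N ≈ 63.2 N

On the verge of sliding up the incline, friction equals μN and acts down the slope.
Perpendicular: N + P sin 26° = W cos 21° = 95.23 N.
Along incline: P cos 26° = W sin 21° + μN  with W sin 21° = 36.55 N.
Solving the pair for P and N: P = 73.02 N, N = 63.21 N (and f = μN = 29.08 N).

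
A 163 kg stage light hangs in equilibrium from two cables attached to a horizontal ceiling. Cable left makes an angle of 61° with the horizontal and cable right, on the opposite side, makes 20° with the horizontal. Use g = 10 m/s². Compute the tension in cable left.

T_left ≈ 1550 N

Weight W = 163 × 10 = 1630 N acts straight down.
Horizontal: T_left cos 61° = T_right cos 20°  →  T_right = 0.5159 T_left.
Vertical: T_left sin 61° + T_right sin 20° = 1630.
Substituting the horizontal relation into the vertical equation gives 1.051 T_left = 1630, so T_left = 1551 N.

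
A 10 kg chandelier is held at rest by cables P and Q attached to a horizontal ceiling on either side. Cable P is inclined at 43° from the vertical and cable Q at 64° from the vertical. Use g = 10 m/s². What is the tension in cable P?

T_P ≈ 94 N

Angles from the horizontal: cable P is 90° − 43° = 47°, cable Q is 90° − 64° = 26°.
Weight W = 10 × 10 = 100 N acts straight down.
Horizontal: T_P cos 47° = T_Q cos 26°  →  T_Q = 0.7588 T_P.
Vertical: T_P sin 47° + T_Q sin 26° = 100.
Substituting the horizontal relation into the vertical equation gives 1.064 T_P = 100, so T_P = 93.99 N.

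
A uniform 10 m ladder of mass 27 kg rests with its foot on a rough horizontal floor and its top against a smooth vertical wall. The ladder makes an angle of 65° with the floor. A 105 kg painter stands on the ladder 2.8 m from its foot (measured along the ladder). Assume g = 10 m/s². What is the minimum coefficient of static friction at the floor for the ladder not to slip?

μ_min ≈ 0.152

ΣF_y = 0: N_floor = 27×10 + 105×10 = 1320 N.
Torques about the foot: N_wall · 10 sin 65° = 27×10×5 cos 65° + 105×10×2.8 cos 65° → N_wall = 200.05 N.
ΣF_x = 0: f_floor = N_wall = 200.05 N.
μ_min = f_floor / N_floor = 200.05 / 1320 = 0.1515.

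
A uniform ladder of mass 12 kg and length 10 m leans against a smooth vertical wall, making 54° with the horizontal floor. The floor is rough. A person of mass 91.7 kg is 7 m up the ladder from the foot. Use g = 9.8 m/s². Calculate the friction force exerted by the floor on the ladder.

f ≈ 500 N

Torques about the foot: N_wall · 10 sin 54° = 12×9.8×5 cos 54° + 91.7×9.8×7 cos 54° → N_wall = 499.76 N.
ΣF_x = 0: f_floor = N_wall = 499.76 N.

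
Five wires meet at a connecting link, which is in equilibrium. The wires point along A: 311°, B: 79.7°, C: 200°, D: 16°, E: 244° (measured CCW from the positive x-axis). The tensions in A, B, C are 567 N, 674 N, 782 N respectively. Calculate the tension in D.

Resolve: ΣF_x = 567 cos 311° + 674 cos 79.7° + 782 cos 200° + T_D cos 16° + T_E cos 244° = 0.
        ΣF_y = 567 sin 311° + 674 sin 79.7° + 782 sin 200° + T_D sin 16° + T_E sin 244° = 0.
The known terms sum to (-242.3, -32.24) N, so 0.9613 T_D − 0.4384 T_E = 242.3 and 0.2756 T_D − 0.8988 T_E = 32.24.
Solving simultaneously: T_D = 274.1 N, T_E = 48.18 N.

T_D ≈ 274 N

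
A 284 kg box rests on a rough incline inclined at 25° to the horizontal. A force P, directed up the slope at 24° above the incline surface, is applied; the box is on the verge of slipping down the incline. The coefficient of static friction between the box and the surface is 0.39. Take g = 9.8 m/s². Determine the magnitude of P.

P ≈ 255 N

On the verge of sliding down the incline, friction equals μN and acts up the slope.
Perpendicular: N + P sin 24° = W cos 25° = 2522 N.
Along incline: P cos 24° + μN = W sin 25° with W sin 25° = 1176 N.
Solving the pair for P and N: P = 255 N, N = 2419 N (and f = μN = 943.3 N).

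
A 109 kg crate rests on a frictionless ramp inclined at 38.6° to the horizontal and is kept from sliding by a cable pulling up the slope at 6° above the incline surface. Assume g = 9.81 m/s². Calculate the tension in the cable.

T ≈ 671 N

Take axes along and perpendicular to the incline. Weight components: W sin 38.6° = 667.1 N down-slope, W cos 38.6° = 835.7 N into the surface.
Along incline: T cos 6° = W sin 38.6° → T = 670.8 N.
Perpendicular: N = W cos 38.6° − T sin 6° = 765.6 N.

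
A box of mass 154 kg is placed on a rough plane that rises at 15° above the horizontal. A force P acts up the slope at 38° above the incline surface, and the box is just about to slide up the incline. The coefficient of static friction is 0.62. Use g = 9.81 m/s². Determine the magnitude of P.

P ≈ 1110 N

On the verge of sliding up the incline, friction equals μN and acts down the slope.
Perpendicular: N + P sin 38° = W cos 15° = 1459 N.
Along incline: P cos 38° = W sin 15° + μN  with W sin 15° = 391 N.
Solving the pair for P and N: P = 1108 N, N = 777.3 N (and f = μN = 481.9 N).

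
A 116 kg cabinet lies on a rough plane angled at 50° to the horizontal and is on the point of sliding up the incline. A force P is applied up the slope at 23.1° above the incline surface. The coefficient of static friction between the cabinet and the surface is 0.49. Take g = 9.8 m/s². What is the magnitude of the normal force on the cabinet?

On the verge of sliding up the incline, friction equals μN and acts down the slope.
Perpendicular: N + P sin 23.1° = W cos 50° = 730.7 N.
Along incline: P cos 23.1° = W sin 50° + μN  with W sin 50° = 870.8 N.
Solving the pair for P and N: P = 1105 N, N = 297.2 N (and f = μN = 145.6 N).

N ≈ 297 N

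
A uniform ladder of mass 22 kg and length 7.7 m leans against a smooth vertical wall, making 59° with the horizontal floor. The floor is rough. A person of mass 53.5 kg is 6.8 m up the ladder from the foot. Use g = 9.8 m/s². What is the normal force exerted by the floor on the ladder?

ΣF_y = 0: N_floor = 22×9.8 + 53.5×9.8 = 739.9 N.

N_floor ≈ 740 N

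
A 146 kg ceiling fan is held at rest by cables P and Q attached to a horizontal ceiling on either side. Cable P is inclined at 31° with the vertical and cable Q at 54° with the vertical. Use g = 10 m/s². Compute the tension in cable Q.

Angles from the horizontal: cable P is 90° − 31° = 59°, cable Q is 90° − 54° = 36°.
Weight W = 146 × 10 = 1460 N acts straight down.
Horizontal: T_P cos 59° = T_Q cos 36°  →  T_P = 1.571 T_Q.
Vertical: T_P sin 59° + T_Q sin 36° = 1460.
Substituting the horizontal relation into the vertical equation gives 1.934 T_Q = 1460, so T_Q = 754.8 N.

T_Q ≈ 755 N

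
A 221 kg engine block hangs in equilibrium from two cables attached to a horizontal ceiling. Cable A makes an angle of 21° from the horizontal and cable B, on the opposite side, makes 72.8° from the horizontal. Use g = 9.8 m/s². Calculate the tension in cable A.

Weight W = 221 × 9.8 = 2166 N acts straight down.
Horizontal: T_A cos 21° = T_B cos 72.8°  →  T_B = 3.157 T_A.
Vertical: T_A sin 21° + T_B sin 72.8° = 2166.
Substituting the horizontal relation into the vertical equation gives 3.374 T_A = 2166, so T_A = 641.9 N.

T_A ≈ 642 N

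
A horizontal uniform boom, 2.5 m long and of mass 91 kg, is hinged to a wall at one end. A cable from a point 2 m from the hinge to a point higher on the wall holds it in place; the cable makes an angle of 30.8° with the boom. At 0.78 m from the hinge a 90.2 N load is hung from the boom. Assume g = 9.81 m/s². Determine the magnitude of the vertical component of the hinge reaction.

Take torques about the hinge: T sin 30.8° · 2 = 91×9.81×1.25 + 90.2×0.78 = 1186.2 N·m.
So T = 1186.2 / (0.5120 × 2) = 1158.3 N.
ΣF_y = 0: H_y = (91×9.81 + 90.2) − T sin 30.8° = 982.91 − 593.12 = 389.79 N.

|H_y| ≈ 390 N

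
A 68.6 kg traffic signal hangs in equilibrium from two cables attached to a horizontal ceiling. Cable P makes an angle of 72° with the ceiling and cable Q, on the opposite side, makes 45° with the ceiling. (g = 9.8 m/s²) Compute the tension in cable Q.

Weight W = 68.6 × 9.8 = 672.3 N acts straight down.
Horizontal: T_P cos 72° = T_Q cos 45°  →  T_P = 2.288 T_Q.
Vertical: T_P sin 72° + T_Q sin 45° = 672.3.
Substituting the horizontal relation into the vertical equation gives 2.883 T_Q = 672.3, so T_Q = 233.2 N.

T_Q ≈ 233 N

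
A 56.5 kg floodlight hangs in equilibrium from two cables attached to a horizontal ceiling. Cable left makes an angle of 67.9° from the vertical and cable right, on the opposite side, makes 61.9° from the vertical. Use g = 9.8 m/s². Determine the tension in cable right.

Angles from the horizontal: cable left is 90° − 67.9° = 22.1°, cable right is 90° − 61.9° = 28.1°.
Weight W = 56.5 × 9.8 = 553.7 N acts straight down.
Horizontal: T_left cos 22.1° = T_right cos 28.1°  →  T_left = 0.9521 T_right.
Vertical: T_left sin 22.1° + T_right sin 28.1° = 553.7.
Substituting the horizontal relation into the vertical equation gives 0.8292 T_right = 553.7, so T_right = 667.7 N.

T_right ≈ 668 N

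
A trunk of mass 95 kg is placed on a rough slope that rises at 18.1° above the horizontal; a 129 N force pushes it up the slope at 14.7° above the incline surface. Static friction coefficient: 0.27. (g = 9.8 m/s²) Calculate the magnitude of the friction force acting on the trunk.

f ≈ 164 N

Axes along / perpendicular to the incline. W sin 18.1° = 289.2 N down-slope; W cos 18.1° = 884.9 N into the surface.
Perpendicular: N = W cos 18.1° − P sin 14.7° = 884.9 − 32.73 = 852.2 N.
Along incline: P cos 14.7° + f = W sin 18.1° (friction acts up-slope) → f = 289.2 − 124.8 = 164.5 N.
|f| = 164.5 N ≤ μN = 230.1 N, so the trunk is indeed static.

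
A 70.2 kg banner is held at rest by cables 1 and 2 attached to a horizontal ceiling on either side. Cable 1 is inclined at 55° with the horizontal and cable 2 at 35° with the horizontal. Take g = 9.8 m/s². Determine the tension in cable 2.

Weight W = 70.2 × 9.8 = 688 N acts straight down.
Horizontal: T_1 cos 55° = T_2 cos 35°  →  T_1 = 1.428 T_2.
Vertical: T_1 sin 55° + T_2 sin 35° = 688.
Substituting the horizontal relation into the vertical equation gives 1.743 T_2 = 688, so T_2 = 394.6 N.

T_2 ≈ 395 N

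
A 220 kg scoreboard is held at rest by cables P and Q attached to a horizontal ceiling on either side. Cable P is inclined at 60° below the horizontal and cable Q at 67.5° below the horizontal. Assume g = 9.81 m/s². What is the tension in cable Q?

Weight W = 220 × 9.81 = 2158 N acts straight down.
Horizontal: T_P cos 60° = T_Q cos 67.5°  →  T_P = 0.7654 T_Q.
Vertical: T_P sin 60° + T_Q sin 67.5° = 2158.
Substituting the horizontal relation into the vertical equation gives 1.587 T_Q = 2158, so T_Q = 1360 N.

T_Q ≈ 1360 N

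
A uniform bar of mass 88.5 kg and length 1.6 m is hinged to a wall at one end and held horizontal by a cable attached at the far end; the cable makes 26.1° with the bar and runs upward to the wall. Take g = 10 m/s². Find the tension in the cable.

T ≈ 1010 N

Take torques about the hinge: T sin 26.1° · 1.6 = 88.5×10×0.8 = 708 N·m.
So T = 708 / (0.4399 × 1.6) = 1005.8 N.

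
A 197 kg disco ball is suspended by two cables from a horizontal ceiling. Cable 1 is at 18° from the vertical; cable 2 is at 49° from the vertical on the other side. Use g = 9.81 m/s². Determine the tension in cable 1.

Angles from the horizontal: cable 1 is 90° − 18° = 72°, cable 2 is 90° − 49° = 41°.
Weight W = 197 × 9.81 = 1933 N acts straight down.
Horizontal: T_1 cos 72° = T_2 cos 41°  →  T_2 = 0.4095 T_1.
Vertical: T_1 sin 72° + T_2 sin 41° = 1933.
Substituting the horizontal relation into the vertical equation gives 1.22 T_1 = 1933, so T_1 = 1584 N.

T_1 ≈ 1580 N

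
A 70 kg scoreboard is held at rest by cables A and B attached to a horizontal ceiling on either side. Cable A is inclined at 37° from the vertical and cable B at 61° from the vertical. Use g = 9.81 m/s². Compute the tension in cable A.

T_A ≈ 607 N

Angles from the horizontal: cable A is 90° − 37° = 53°, cable B is 90° − 61° = 29°.
Weight W = 70 × 9.81 = 686.7 N acts straight down.
Horizontal: T_A cos 53° = T_B cos 29°  →  T_B = 0.6881 T_A.
Vertical: T_A sin 53° + T_B sin 29° = 686.7.
Substituting the horizontal relation into the vertical equation gives 1.132 T_A = 686.7, so T_A = 606.5 N.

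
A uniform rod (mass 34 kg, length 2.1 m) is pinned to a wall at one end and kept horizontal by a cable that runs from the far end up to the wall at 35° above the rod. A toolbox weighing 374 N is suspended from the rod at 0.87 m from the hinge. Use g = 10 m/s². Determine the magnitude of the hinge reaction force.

|H| ≈ 606 N

Take torques about the hinge: T sin 35° · 2.1 = 34×10×1.05 + 374×0.87 = 682.38 N·m.
So T = 682.38 / (0.5736 × 2.1) = 566.52 N.
ΣF_x = 0: H_x = T cos 35° = 464.07 N.
ΣF_y = 0: H_y = (34×10 + 374) − T sin 35° = 714 − 324.94 = 389.06 N.
|H| = √(H_x² + H_y²) = √((464.07)² + (389.06)²) = 605.58 N.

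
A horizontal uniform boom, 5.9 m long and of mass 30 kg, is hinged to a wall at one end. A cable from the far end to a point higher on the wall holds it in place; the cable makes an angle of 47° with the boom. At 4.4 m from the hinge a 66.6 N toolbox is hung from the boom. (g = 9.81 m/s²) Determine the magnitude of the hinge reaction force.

Take torques about the hinge: T sin 47° · 5.9 = 30×9.81×2.95 + 66.6×4.4 = 1161.2 N·m.
So T = 1161.2 / (0.7314 × 5.9) = 269.11 N.
ΣF_x = 0: H_x = T cos 47° = 183.54 N.
ΣF_y = 0: H_y = (30×9.81 + 66.6) − T sin 47° = 360.9 − 196.82 = 164.08 N.
|H| = √(H_x² + H_y²) = √((183.54)² + (164.08)²) = 246.19 N.

|H| ≈ 246 N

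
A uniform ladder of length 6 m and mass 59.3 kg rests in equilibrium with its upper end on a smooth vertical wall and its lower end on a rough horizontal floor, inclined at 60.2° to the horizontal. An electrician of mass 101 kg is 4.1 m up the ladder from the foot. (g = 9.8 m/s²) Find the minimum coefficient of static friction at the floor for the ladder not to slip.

μ_min ≈ 0.353

ΣF_y = 0: N_floor = 59.3×9.8 + 101×9.8 = 1570.9 N.
Torques about the foot: N_wall · 6 sin 60.2° = 59.3×9.8×3 cos 60.2° + 101×9.8×4.1 cos 60.2° → N_wall = 553.77 N.
ΣF_x = 0: f_floor = N_wall = 553.77 N.
μ_min = f_floor / N_floor = 553.77 / 1570.9 = 0.3525.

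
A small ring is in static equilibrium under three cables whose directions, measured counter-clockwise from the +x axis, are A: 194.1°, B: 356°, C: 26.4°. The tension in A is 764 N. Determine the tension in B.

Resolve: ΣF_x = 764 cos 194.1° + T_B cos 356° + T_C cos 26.4° = 0.
        ΣF_y = 764 sin 194.1° + T_B sin 356° + T_C sin 26.4° = 0.
The known terms sum to (-741, -186.1) N, so 0.9976 T_B + 0.8957 T_C = 741 and -0.0698 T_B + 0.4446 T_C = 186.1.
Solving simultaneously: T_B = 321.6 N, T_C = 469.1 N.

T_B ≈ 322 N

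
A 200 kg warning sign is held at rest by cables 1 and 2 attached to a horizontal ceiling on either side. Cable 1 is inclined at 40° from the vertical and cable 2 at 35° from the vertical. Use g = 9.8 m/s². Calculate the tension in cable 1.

Angles from the horizontal: cable 1 is 90° − 40° = 50°, cable 2 is 90° − 35° = 55°.
Weight W = 200 × 9.8 = 1960 N acts straight down.
Horizontal: T_1 cos 50° = T_2 cos 55°  →  T_2 = 1.121 T_1.
Vertical: T_1 sin 50° + T_2 sin 55° = 1960.
Substituting the horizontal relation into the vertical equation gives 1.684 T_1 = 1960, so T_1 = 1164 N.

T_1 ≈ 1160 N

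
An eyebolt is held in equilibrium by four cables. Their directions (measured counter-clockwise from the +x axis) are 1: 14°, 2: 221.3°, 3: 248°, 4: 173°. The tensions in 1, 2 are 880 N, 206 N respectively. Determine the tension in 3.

Resolve: ΣF_x = 880 cos 14° + 206 cos 221.3° + T_3 cos 248° + T_4 cos 173° = 0.
        ΣF_y = 880 sin 14° + 206 sin 221.3° + T_3 sin 248° + T_4 sin 173° = 0.
The known terms sum to (699.1, 76.93) N, so -0.3746 T_3 − 0.9925 T_4 = -699.1 and -0.9272 T_3 + 0.1219 T_4 = -76.93.
Solving simultaneously: T_3 = 167.3 N, T_4 = 641.2 N.

T_3 ≈ 167 N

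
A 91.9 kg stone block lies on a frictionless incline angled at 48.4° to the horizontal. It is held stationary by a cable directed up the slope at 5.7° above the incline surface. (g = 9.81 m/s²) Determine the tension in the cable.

Take axes along and perpendicular to the incline. Weight components: W sin 48.4° = 674.2 N down-slope, W cos 48.4° = 598.6 N into the surface.
Along incline: T cos 5.7° = W sin 48.4° → T = 677.5 N.
Perpendicular: N = W cos 48.4° − T sin 5.7° = 531.3 N.

T ≈ 678 N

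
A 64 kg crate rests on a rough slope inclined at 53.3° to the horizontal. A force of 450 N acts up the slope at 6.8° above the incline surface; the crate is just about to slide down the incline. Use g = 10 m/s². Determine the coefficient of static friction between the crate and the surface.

μ ≈ 0.201

On the verge of sliding down the incline, friction is at its maximum μN and acts up the slope.
Perpendicular to incline: N = W cos 53.3° − P sin 6.8° = 382.5 − 53.28 = 329.2 N.
Along incline: P cos 6.8° + μN = W sin 53.3° → μ = (W sin 53.3° − P cos 6.8°) / N = 0.2014.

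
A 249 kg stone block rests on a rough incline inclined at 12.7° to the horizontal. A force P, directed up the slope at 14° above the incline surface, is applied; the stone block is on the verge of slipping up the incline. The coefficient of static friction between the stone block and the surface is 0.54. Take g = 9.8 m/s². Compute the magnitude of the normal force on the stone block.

On the verge of sliding up the incline, friction equals μN and acts down the slope.
Perpendicular: N + P sin 14° = W cos 12.7° = 2380 N.
Along incline: P cos 14° = W sin 12.7° + μN  with W sin 12.7° = 536.5 N.
Solving the pair for P and N: P = 1655 N, N = 1980 N (and f = μN = 1069 N).

N ≈ 1980 N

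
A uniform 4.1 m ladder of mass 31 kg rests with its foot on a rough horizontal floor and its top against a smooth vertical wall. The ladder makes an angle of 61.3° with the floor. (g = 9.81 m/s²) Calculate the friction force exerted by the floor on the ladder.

f ≈ 83.2 N

Torques about the foot: N_wall · 4.1 sin 61.3° = 31×9.81×2.05 cos 61.3° → N_wall = 83.248 N.
ΣF_x = 0: f_floor = N_wall = 83.248 N.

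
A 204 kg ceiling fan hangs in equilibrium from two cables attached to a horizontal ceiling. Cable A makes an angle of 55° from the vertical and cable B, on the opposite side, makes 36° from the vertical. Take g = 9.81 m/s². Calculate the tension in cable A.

T_A ≈ 1180 N

Angles from the horizontal: cable A is 90° − 55° = 35°, cable B is 90° − 36° = 54°.
Weight W = 204 × 9.81 = 2001 N acts straight down.
Horizontal: T_A cos 35° = T_B cos 54°  →  T_B = 1.394 T_A.
Vertical: T_A sin 35° + T_B sin 54° = 2001.
Substituting the horizontal relation into the vertical equation gives 1.701 T_A = 2001, so T_A = 1176 N.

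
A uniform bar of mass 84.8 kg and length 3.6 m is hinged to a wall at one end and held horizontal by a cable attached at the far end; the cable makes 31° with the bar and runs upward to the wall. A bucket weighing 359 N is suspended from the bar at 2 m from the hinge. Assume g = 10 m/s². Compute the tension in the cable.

T ≈ 1210 N

Take torques about the hinge: T sin 31° · 3.6 = 84.8×10×1.8 + 359×2 = 2244.4 N·m.
So T = 2244.4 / (0.5150 × 3.6) = 1210.5 N.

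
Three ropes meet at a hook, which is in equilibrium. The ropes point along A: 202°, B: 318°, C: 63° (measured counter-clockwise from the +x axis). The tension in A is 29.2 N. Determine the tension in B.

Resolve: ΣF_x = 29.2 cos 202° + T_B cos 318° + T_C cos 63° = 0.
        ΣF_y = 29.2 sin 202° + T_B sin 318° + T_C sin 63° = 0.
The known terms sum to (-27.07, -10.94) N, so 0.7431 T_B + 0.4540 T_C = 27.07 and -0.6691 T_B + 0.8910 T_C = 10.94.
Solving simultaneously: T_B = 19.83 N, T_C = 27.17 N.

T_B ≈ 19.8 N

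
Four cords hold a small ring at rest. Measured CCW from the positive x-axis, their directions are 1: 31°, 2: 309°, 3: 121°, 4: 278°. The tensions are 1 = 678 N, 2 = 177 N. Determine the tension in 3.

Resolve: ΣF_x = 678 cos 31° + 177 cos 309° + T_3 cos 121° + T_4 cos 278° = 0.
        ΣF_y = 678 sin 31° + 177 sin 309° + T_3 sin 121° + T_4 sin 278° = 0.
The known terms sum to (692.5, 211.6) N, so -0.5150 T_3 + 0.1392 T_4 = -692.5 and 0.8572 T_3 − 0.9903 T_4 = -211.6.
Solving simultaneously: T_3 = 1831 N, T_4 = 1798 N.

T_3 ≈ 1830 N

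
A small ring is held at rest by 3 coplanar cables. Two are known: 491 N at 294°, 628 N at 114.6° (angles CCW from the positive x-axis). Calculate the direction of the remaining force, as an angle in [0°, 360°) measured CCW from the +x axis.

Sum the known components: ΣF_x = -61.72 N, ΣF_y = 122.4 N.
For equilibrium the remaining force must supply (−ΣF_x, −ΣF_y) = (61.72, -122.4) N.
Magnitude = √((61.72)² + (-122.4)²) = 137.1 N; direction = atan2(-122.4, 61.72) = 296.7°.

θ ≈ 297°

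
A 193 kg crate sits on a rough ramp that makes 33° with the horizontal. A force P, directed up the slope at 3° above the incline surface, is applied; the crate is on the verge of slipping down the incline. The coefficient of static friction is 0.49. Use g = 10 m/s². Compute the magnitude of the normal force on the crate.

N ≈ 1600 N

On the verge of sliding down the incline, friction equals μN and acts up the slope.
Perpendicular: N + P sin 3° = W cos 33° = 1619 N.
Along incline: P cos 3° + μN = W sin 33° with W sin 33° = 1051 N.
Solving the pair for P and N: P = 265.2 N, N = 1605 N (and f = μN = 786.3 N).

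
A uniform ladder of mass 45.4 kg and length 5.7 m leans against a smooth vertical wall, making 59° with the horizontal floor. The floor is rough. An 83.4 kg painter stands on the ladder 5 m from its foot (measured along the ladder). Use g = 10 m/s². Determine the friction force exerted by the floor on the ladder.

Torques about the foot: N_wall · 5.7 sin 59° = 45.4×10×2.85 cos 59° + 83.4×10×5 cos 59° → N_wall = 575.97 N.
ΣF_x = 0: f_floor = N_wall = 575.97 N.

f ≈ 576 N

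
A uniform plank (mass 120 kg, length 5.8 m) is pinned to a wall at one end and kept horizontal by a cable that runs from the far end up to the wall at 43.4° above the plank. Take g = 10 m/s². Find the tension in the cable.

Take torques about the hinge: T sin 43.4° · 5.8 = 120×10×2.9 = 3480 N·m.
So T = 3480 / (0.6871 × 5.8) = 873.25 N.

T ≈ 873 N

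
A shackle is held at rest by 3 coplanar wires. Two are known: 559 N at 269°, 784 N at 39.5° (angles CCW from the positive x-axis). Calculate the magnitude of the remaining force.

Sum the known components: ΣF_x = 595.2 N, ΣF_y = -60.23 N.
For equilibrium the remaining force must supply (−ΣF_x, −ΣF_y) = (-595.2, 60.23) N.
Magnitude = √((-595.2)² + (60.23)²) = 598.2 N; direction = atan2(60.23, -595.2) = 174.2°.

F ≈ 598 N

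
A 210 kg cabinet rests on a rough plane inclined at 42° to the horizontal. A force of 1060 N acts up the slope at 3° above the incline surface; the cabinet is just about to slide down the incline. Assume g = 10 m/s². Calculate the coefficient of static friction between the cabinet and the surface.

On the verge of sliding down the incline, friction is at its maximum μN and acts up the slope.
Perpendicular to incline: N = W cos 42° − P sin 3° = 1561 − 55.48 = 1505 N.
Along incline: P cos 3° + μN = W sin 42° → μ = (W sin 42° − P cos 3°) / N = 0.2303.

μ ≈ 0.230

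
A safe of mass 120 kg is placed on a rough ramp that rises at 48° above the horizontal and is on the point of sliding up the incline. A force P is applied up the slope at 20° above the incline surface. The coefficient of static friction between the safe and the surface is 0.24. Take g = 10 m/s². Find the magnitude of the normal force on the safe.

N ≈ 440 N

On the verge of sliding up the incline, friction equals μN and acts down the slope.
Perpendicular: N + P sin 20° = W cos 48° = 803 N.
Along incline: P cos 20° = W sin 48° + μN  with W sin 48° = 891.8 N.
Solving the pair for P and N: P = 1061 N, N = 439.9 N (and f = μN = 105.6 N).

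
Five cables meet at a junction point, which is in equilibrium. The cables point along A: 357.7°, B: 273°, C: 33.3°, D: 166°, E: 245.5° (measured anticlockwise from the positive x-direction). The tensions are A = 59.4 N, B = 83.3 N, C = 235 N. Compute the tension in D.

Resolve: ΣF_x = 59.4 cos 357.7° + 83.3 cos 273° + 235 cos 33.3° + T_D cos 166° + T_E cos 245.5° = 0.
        ΣF_y = 59.4 sin 357.7° + 83.3 sin 273° + 235 sin 33.3° + T_D sin 166° + T_E sin 245.5° = 0.
The known terms sum to (260.1, 43.45) N, so -0.9703 T_D − 0.4147 T_E = -260.1 and 0.2419 T_D − 0.9100 T_E = -43.45.
Solving simultaneously: T_D = 222.4 N, T_E = 106.9 N.

T_D ≈ 222 N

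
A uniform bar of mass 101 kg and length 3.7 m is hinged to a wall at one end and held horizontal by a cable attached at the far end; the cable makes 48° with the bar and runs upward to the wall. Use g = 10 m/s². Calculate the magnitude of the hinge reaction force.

|H| ≈ 680 N

Take torques about the hinge: T sin 48° · 3.7 = 101×10×1.85 = 1868.5 N·m.
So T = 1868.5 / (0.7431 × 3.7) = 679.54 N.
ΣF_x = 0: H_x = T cos 48° = 454.7 N.
ΣF_y = 0: H_y = (101×10) − T sin 48° = 1010 − 505 = 505 N.
|H| = √(H_x² + H_y²) = √((454.7)² + (505)²) = 679.54 N.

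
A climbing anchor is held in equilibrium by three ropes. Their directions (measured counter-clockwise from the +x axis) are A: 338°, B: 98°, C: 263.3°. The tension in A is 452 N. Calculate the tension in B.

T_B ≈ 1720 N

Resolve: ΣF_x = 452 cos 338° + T_B cos 98° + T_C cos 263.3° = 0.
        ΣF_y = 452 sin 338° + T_B sin 98° + T_C sin 263.3° = 0.
The known terms sum to (419.1, -169.3) N, so -0.1392 T_B − 0.1167 T_C = -419.1 and 0.9903 T_B − 0.9932 T_C = 169.3.
Solving simultaneously: T_B = 1718 N, T_C = 1543 N.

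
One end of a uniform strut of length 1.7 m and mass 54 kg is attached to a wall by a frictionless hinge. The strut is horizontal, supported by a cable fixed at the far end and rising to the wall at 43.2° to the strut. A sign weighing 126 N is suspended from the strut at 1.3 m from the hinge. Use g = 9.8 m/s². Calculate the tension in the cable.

Take torques about the hinge: T sin 43.2° · 1.7 = 54×9.8×0.85 + 126×1.3 = 613.62 N·m.
So T = 613.62 / (0.6845 × 1.7) = 527.29 N.

T ≈ 527 N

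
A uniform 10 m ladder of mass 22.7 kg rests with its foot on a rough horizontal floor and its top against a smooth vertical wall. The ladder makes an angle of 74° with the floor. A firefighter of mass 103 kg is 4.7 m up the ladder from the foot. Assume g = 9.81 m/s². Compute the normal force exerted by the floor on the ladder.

ΣF_y = 0: N_floor = 22.7×9.81 + 103×9.81 = 1233.1 N.

N_floor ≈ 1230 N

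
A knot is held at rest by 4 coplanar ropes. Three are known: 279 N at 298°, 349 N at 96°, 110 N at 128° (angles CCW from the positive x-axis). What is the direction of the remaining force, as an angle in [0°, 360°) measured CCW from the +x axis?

θ ≈ 262°

Sum the known components: ΣF_x = 26.78 N, ΣF_y = 187.4 N.
For equilibrium the remaining force must supply (−ΣF_x, −ΣF_y) = (-26.78, -187.4) N.
Magnitude = √((-26.78)² + (-187.4)²) = 189.3 N; direction = atan2(-187.4, -26.78) = 261.9°.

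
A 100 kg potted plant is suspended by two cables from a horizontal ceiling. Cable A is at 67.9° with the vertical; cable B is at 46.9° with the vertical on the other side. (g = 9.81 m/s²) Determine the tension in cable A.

Angles from the horizontal: cable A is 90° − 67.9° = 22.1°, cable B is 90° − 46.9° = 43.1°.
Weight W = 100 × 9.81 = 981 N acts straight down.
Horizontal: T_A cos 22.1° = T_B cos 43.1°  →  T_B = 1.269 T_A.
Vertical: T_A sin 22.1° + T_B sin 43.1° = 981.
Substituting the horizontal relation into the vertical equation gives 1.243 T_A = 981, so T_A = 789.1 N.

T_A ≈ 789 N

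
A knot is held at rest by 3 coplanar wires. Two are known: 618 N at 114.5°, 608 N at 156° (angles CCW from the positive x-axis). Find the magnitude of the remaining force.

Sum the known components: ΣF_x = -811.7 N, ΣF_y = 809.7 N.
For equilibrium the remaining force must supply (−ΣF_x, −ΣF_y) = (811.7, -809.7) N.
Magnitude = √((811.7)² + (-809.7)²) = 1146 N; direction = atan2(-809.7, 811.7) = 315.1°.

F ≈ 1150 N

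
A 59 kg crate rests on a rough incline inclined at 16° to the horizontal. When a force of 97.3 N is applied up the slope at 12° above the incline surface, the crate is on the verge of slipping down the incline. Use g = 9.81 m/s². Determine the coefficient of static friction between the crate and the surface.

μ ≈ 0.120

On the verge of sliding down the incline, friction is at its maximum μN and acts up the slope.
Perpendicular to incline: N = W cos 16° − P sin 12° = 556.4 − 20.23 = 536.1 N.
Along incline: P cos 12° + μN = W sin 16° → μ = (W sin 16° − P cos 12°) / N = 0.12.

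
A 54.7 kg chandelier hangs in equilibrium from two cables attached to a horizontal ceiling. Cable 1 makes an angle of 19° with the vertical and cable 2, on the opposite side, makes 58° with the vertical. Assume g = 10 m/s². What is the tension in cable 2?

T_2 ≈ 183 N

Angles from the horizontal: cable 1 is 90° − 19° = 71°, cable 2 is 90° − 58° = 32°.
Weight W = 54.7 × 10 = 547 N acts straight down.
Horizontal: T_1 cos 71° = T_2 cos 32°  →  T_1 = 2.605 T_2.
Vertical: T_1 sin 71° + T_2 sin 32° = 547.
Substituting the horizontal relation into the vertical equation gives 2.993 T_2 = 547, so T_2 = 182.8 N.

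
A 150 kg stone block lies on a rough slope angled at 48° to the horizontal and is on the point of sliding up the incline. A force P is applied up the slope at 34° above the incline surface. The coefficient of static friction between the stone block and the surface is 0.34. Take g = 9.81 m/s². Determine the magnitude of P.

On the verge of sliding up the incline, friction equals μN and acts down the slope.
Perpendicular: N + P sin 34° = W cos 48° = 984.6 N.
Along incline: P cos 34° = W sin 48° + μN  with W sin 48° = 1094 N.
Solving the pair for P and N: P = 1401 N, N = 200.9 N (and f = μN = 68.32 N).

P ≈ 1400 N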